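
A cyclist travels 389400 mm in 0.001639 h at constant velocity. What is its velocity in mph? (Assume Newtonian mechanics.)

d = 389400 mm × 0.001 = 389.4 m
t = 0.001639 h × 3600.0 = 5.9004 s
v = d / t = 389.4 / 5.9004 = 65.9955 m/s
v = 65.9955 m/s / 0.44704 = 147.6 mph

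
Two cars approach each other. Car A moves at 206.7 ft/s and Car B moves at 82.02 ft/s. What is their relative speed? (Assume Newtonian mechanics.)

v_rel = v_A + v_B = 206.7 + 82.02 = 288.72 ft/s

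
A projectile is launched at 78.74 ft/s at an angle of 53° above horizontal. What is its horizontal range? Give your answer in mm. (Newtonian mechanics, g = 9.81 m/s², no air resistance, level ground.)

v₀ = 78.74 ft/s × 0.3048 = 24.0 m/s
R = v₀² × sin(2θ) / g = 24.0² × sin(2 × 53°) / 9.81 = 576.0 × 0.961262 / 9.81 = 56.4411 m
R = 56.4411 m / 0.001 = 56440 mm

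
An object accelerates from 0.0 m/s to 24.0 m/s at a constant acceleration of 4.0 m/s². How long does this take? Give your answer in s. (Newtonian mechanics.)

t = (v - v₀) / a = (24.0 - 0.0) / 4.0 = 6.0 s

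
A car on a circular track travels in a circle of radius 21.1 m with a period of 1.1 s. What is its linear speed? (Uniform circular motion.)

v = 2πr/T = 2π×21.1/1.1 = 120.52 m/s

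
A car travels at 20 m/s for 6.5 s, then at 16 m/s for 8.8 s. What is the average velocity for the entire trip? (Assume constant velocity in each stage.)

d₁ = v₁t₁ = 20 × 6.5 = 130.0 m
d₂ = v₂t₂ = 16 × 8.8 = 140.8 m
d_total = 270.8 m, t_total = 15.3 s
v_avg = d_total/t_total = 270.8/15.3 = 17.7 m/s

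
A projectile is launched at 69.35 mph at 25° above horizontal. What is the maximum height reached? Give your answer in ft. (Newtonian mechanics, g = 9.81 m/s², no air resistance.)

v₀ = 69.35 mph × 0.44704 = 31.0022 m/s
H = v₀² × sin²(θ) / (2g) = 31.0022² × sin(25°)² / (2 × 9.81) = 961.136 × 0.178606 / 19.62 = 8.74947 m
H = 8.74947 m / 0.3048 = 28.71 ft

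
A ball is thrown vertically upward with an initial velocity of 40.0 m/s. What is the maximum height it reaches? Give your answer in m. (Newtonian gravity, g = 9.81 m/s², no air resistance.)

h_max = v₀² / (2g) = 40.0² / (2 × 9.81) = 1600.0 / 19.62 = 81.55 m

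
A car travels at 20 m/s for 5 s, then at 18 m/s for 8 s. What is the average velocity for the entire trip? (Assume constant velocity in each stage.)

d₁ = v₁t₁ = 20 × 5 = 100 m
d₂ = v₂t₂ = 18 × 8 = 144 m
d_total = 244 m, t_total = 13 s
v_avg = d_total/t_total = 244/13 = 18.77 m/s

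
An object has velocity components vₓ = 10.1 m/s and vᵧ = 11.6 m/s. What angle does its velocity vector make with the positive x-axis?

θ = arctan(vᵧ/vₓ) = arctan(11.6/10.1) = 48.95°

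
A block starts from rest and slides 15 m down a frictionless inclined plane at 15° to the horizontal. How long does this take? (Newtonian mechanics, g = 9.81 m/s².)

a = g sin(θ) = 9.81 × sin(15°) = 2.539 m/s²
t = √(2d/a) = √(2 × 15 / 2.539) = 3.44 s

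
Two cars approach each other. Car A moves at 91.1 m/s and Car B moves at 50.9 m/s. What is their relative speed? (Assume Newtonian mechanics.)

v_rel = v_A + v_B = 91.1 + 50.9 = 142.0 m/s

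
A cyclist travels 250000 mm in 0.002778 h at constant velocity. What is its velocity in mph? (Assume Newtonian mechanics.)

d = 250000 mm × 0.001 = 250.0 m
t = 0.002778 h × 3600.0 = 10.0008 s
v = d / t = 250.0 / 10.0008 = 24.998 m/s
v = 24.998 m/s / 0.44704 = 55.92 mph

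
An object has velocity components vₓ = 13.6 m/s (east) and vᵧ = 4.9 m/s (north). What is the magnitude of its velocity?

|v| = √(vₓ² + vᵧ²) = √(13.6² + 4.9²) = √(208.97) = 14.46 m/s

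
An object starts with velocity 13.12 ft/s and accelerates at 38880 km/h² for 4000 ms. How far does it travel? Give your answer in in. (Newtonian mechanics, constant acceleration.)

v₀ = 13.12 ft/s × 0.3048 = 3.99898 m/s
a = 38880 km/h² × 7.716049382716049e-05 = 3.0 m/s²
t = 4000 ms × 0.001 = 4.0 s
d = v₀ × t + ½ × a × t² = 3.99898 × 4.0 + 0.5 × 3.0 × 4.0² = 39.9959 m
d = 39.9959 m / 0.0254 = 1575 in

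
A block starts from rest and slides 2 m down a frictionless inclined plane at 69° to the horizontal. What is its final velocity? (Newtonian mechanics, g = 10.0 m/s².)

a = g sin(θ) = 10.0 × sin(69°) = 9.3358 m/s²
v = √(2ad) = √(2 × 9.3358 × 2) = 6.11 m/s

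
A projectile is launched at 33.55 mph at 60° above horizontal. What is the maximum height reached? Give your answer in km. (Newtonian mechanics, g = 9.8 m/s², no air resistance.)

v₀ = 33.55 mph × 0.44704 = 14.9982 m/s
H = v₀² × sin²(θ) / (2g) = 14.9982² × sin(60°)² / (2 × 9.8) = 224.946 × 0.75 / 19.6 = 8.60763 m
H = 8.60763 m / 1000.0 = 0.008608 km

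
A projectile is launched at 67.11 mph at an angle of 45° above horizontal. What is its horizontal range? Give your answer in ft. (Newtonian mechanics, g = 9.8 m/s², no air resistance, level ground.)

v₀ = 67.11 mph × 0.44704 = 30.0009 m/s
R = v₀² × sin(2θ) / g = 30.0009² × sin(2 × 45°) / 9.8 = 900.054 × 1.0 / 9.8 = 91.8422 m
R = 91.8422 m / 0.3048 = 301.3 ft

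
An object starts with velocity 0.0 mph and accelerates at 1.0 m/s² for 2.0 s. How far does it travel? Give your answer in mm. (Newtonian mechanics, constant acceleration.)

v₀ = 0.0 mph × 0.44704 = 0.0 m/s
d = v₀ × t + ½ × a × t² = 0.0 × 2.0 + 0.5 × 1.0 × 2.0² = 2.0 m
d = 2.0 m / 0.001 = 2000 mm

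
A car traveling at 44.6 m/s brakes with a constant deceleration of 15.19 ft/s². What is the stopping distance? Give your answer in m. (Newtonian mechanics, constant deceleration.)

a = 15.19 ft/s² × 0.3048 = 4.62991 m/s²
d = v₀² / (2a) = 44.6² / (2 × 4.62991) = 1989.16 / 9.25982 = 214.8 m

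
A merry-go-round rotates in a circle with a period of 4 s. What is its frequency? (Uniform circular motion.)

f = 1/T = 1/4 = 0.25 Hz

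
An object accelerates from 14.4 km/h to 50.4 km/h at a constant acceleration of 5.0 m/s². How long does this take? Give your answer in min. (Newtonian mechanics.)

v₀ = 14.4 km/h × 0.2777777777777778 = 4.0 m/s
v = 50.4 km/h × 0.2777777777777778 = 14.0 m/s
t = (v - v₀) / a = (14.0 - 4.0) / 5.0 = 2.0 s
t = 2.0 s / 60.0 = 0.03333 min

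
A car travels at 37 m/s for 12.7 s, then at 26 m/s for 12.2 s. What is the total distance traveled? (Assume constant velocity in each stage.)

d₁ = v₁t₁ = 37 × 12.7 = 469.9 m
d₂ = v₂t₂ = 26 × 12.2 = 317.2 m
d_total = 469.9 + 317.2 = 787.1 m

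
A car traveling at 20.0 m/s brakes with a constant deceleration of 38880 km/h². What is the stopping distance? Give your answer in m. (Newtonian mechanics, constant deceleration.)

a = 38880 km/h² × 7.716049382716049e-05 = 3.0 m/s²
d = v₀² / (2a) = 20.0² / (2 × 3.0) = 400.0 / 6.0 = 66.67 m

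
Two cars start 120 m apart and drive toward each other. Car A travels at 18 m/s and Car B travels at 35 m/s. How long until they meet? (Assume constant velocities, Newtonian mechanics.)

Combined speed: v_combined = 18 + 35 = 53 m/s
Time to meet: t = d/v_combined = 120/53 = 2.26 s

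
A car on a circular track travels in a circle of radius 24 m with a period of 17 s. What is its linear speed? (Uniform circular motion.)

v = 2πr/T = 2π×24/17 = 8.87 m/s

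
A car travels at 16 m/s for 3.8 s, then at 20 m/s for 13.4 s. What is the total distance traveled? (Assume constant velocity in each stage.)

d₁ = v₁t₁ = 16 × 3.8 = 60.8 m
d₂ = v₂t₂ = 20 × 13.4 = 268.0 m
d_total = 60.8 + 268.0 = 328.8 m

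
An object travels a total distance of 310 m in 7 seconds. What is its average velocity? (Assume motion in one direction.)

v_avg = Δd / Δt = 310 / 7 = 44.29 m/s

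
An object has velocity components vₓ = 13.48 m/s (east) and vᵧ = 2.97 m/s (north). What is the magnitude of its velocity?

|v| = √(vₓ² + vᵧ²) = √(13.48² + 2.97²) = √(190.5313) = 13.8 m/s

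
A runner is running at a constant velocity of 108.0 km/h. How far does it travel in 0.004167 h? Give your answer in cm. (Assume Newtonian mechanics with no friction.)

v = 108.0 km/h × 0.2777777777777778 = 30.0 m/s
t = 0.004167 h × 3600.0 = 15.0012 s
d = v × t = 30.0 × 15.0012 = 450.036 m
d = 450.036 m / 0.01 = 45000 cm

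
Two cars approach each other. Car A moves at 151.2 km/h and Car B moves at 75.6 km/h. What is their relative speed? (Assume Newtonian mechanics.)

v_rel = v_A + v_B = 151.2 + 75.6 = 226.8 km/h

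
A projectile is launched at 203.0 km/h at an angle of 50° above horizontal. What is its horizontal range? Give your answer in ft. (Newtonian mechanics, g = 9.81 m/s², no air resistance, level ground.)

v₀ = 203.0 km/h × 0.2777777777777778 = 56.3889 m/s
R = v₀² × sin(2θ) / g = 56.3889² × sin(2 × 50°) / 9.81 = 3179.71 × 0.984808 / 9.81 = 319.205 m
R = 319.205 m / 0.3048 = 1047 ft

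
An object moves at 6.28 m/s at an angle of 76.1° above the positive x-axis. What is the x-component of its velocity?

vₓ = v cos(θ) = 6.28 × cos(76.1°) = 1.51 m/s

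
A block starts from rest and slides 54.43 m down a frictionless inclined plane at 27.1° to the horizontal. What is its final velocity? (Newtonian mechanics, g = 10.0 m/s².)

a = g sin(θ) = 10.0 × sin(27.1°) = 4.5554 m/s²
v = √(2ad) = √(2 × 4.5554 × 54.43) = 22.27 m/s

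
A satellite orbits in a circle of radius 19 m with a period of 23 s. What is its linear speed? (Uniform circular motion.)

v = 2πr/T = 2π×19/23 = 5.19 m/s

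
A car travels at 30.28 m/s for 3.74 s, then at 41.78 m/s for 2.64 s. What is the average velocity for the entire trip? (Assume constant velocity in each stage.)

d₁ = v₁t₁ = 30.28 × 3.74 = 113.2472 m
d₂ = v₂t₂ = 41.78 × 2.64 = 110.2992 m
d_total = 223.5464 m, t_total = 6.38 s
v_avg = d_total/t_total = 223.5464/6.38 = 35.04 m/s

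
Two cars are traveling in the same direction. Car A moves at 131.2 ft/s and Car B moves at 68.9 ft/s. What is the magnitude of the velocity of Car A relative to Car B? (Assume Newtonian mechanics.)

v_rel = |v_A - v_B| = |131.2 - 68.9| = 62.3 ft/s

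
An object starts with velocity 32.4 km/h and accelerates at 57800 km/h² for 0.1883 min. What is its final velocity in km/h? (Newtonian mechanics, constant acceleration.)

v₀ = 32.4 km/h × 0.2777777777777778 = 9.0 m/s
a = 57800 km/h² × 7.716049382716049e-05 = 4.45988 m/s²
t = 0.1883 min × 60.0 = 11.298 s
v = v₀ + a × t = 9.0 + 4.45988 × 11.298 = 59.3877 m/s
v = 59.3877 m/s / 0.2777777777777778 = 213.8 km/h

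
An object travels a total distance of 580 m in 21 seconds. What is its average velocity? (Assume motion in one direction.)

v_avg = Δd / Δt = 580 / 21 = 27.62 m/s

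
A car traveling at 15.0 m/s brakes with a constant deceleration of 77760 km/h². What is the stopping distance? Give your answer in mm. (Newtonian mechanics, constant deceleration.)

a = 77760 km/h² × 7.716049382716049e-05 = 6.0 m/s²
d = v₀² / (2a) = 15.0² / (2 × 6.0) = 225.0 / 12.0 = 18.75 m
d = 18.75 m / 0.001 = 18750 mm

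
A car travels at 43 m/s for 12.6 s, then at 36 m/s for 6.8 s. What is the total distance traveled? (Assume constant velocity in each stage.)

d₁ = v₁t₁ = 43 × 12.6 = 541.8 m
d₂ = v₂t₂ = 36 × 6.8 = 244.8 m
d_total = 541.8 + 244.8 = 786.6 m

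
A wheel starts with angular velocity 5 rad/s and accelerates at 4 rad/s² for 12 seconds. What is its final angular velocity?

ω = ω₀ + αt = 5 + 4 × 12 = 53 rad/s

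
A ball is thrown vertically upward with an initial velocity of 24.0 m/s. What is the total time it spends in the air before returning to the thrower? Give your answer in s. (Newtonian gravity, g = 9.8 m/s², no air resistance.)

t_total = 2 × v₀ / g = 2 × 24.0 / 9.8 = 4.898 s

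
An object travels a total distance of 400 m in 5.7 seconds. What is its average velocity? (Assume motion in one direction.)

v_avg = Δd / Δt = 400 / 5.7 = 70.18 m/s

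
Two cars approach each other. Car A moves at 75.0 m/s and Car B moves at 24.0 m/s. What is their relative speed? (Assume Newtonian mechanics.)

v_rel = v_A + v_B = 75.0 + 24.0 = 99.0 m/s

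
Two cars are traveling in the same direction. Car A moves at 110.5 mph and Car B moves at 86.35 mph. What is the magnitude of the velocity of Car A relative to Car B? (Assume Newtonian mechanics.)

v_rel = |v_A - v_B| = |110.5 - 86.35| = 24.15 mph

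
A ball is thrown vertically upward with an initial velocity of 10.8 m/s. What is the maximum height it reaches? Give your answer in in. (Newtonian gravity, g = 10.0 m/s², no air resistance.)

h_max = v₀² / (2g) = 10.8² / (2 × 10.0) = 116.64 / 20.0 = 5.832 m
h_max = 5.832 m / 0.0254 = 229.6 in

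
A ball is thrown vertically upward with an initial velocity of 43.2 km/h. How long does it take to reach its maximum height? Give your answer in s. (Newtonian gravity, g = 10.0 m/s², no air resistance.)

v₀ = 43.2 km/h × 0.2777777777777778 = 12.0 m/s
t_up = v₀ / g = 12.0 / 10.0 = 1.2 s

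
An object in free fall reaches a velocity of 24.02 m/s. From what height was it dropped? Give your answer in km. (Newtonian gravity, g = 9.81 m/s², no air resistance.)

h = v² / (2g) = 24.02² / (2 × 9.81) = 29.4067 m
h = 29.4067 m / 1000.0 = 0.02941 km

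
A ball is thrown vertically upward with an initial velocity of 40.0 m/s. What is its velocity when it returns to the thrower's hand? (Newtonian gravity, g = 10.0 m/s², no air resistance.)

By conservation of energy (no air resistance), the ball returns to the throw height with the same speed as launch, but directed downward.
|v_ground| = v₀ = 40.0 m/s
v_ground = 40.0 m/s (downward)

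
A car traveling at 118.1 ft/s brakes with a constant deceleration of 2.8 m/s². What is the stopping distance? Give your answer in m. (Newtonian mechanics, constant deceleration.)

v₀ = 118.1 ft/s × 0.3048 = 35.9969 m/s
d = v₀² / (2a) = 35.9969² / (2 × 2.8) = 1295.78 / 5.6 = 231.4 m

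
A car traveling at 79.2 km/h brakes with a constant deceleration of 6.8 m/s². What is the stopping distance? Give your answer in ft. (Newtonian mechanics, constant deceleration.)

v₀ = 79.2 km/h × 0.2777777777777778 = 22.0 m/s
d = v₀² / (2a) = 22.0² / (2 × 6.8) = 484.0 / 13.6 = 35.5882 m
d = 35.5882 m / 0.3048 = 116.8 ft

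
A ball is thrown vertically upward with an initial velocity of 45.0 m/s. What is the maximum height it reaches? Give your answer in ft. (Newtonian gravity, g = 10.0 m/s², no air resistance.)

h_max = v₀² / (2g) = 45.0² / (2 × 10.0) = 2025.0 / 20.0 = 101.25 m
h_max = 101.25 m / 0.3048 = 332.2 ft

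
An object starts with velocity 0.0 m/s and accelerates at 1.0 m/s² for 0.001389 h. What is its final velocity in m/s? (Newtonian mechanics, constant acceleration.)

t = 0.001389 h × 3600.0 = 5.0004 s
v = v₀ + a × t = 0.0 + 1.0 × 5.0004 = 5.0 m/s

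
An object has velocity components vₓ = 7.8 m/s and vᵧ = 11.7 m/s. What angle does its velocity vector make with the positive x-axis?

θ = arctan(vᵧ/vₓ) = arctan(11.7/7.8) = 56.31°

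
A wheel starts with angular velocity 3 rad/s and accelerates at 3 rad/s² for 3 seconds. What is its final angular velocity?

ω = ω₀ + αt = 3 + 3 × 3 = 12 rad/s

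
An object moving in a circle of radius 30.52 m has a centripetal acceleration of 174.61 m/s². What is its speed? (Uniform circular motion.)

v = √(a_c × r) = √(174.61 × 30.52) = 73.0 m/s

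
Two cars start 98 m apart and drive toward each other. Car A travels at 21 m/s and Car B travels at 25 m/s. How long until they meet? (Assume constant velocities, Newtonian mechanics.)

Combined speed: v_combined = 21 + 25 = 46 m/s
Time to meet: t = d/v_combined = 98/46 = 2.13 s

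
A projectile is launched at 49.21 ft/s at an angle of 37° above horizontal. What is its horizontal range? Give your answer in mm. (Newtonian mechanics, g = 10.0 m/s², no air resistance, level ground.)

v₀ = 49.21 ft/s × 0.3048 = 14.9992 m/s
R = v₀² × sin(2θ) / g = 14.9992² × sin(2 × 37°) / 10.0 = 224.976 × 0.961262 / 10.0 = 21.6261 m
R = 21.6261 m / 0.001 = 21630 mm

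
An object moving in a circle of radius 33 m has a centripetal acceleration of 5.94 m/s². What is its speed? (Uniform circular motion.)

v = √(a_c × r) = √(5.94 × 33) = 14.0 m/s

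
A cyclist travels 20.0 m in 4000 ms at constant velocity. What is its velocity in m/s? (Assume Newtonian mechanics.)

t = 4000 ms × 0.001 = 4.0 s
v = d / t = 20.0 / 4.0 = 5.0 m/s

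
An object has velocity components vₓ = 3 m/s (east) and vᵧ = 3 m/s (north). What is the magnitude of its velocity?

|v| = √(vₓ² + vᵧ²) = √(3² + 3²) = √(18) = 4.24 m/s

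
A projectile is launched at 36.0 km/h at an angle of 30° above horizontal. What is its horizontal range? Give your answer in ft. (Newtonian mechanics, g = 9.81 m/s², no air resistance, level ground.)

v₀ = 36.0 km/h × 0.2777777777777778 = 10.0 m/s
R = v₀² × sin(2θ) / g = 10.0² × sin(2 × 30°) / 9.81 = 100.0 × 0.866025 / 9.81 = 8.82798 m
R = 8.82798 m / 0.3048 = 28.96 ft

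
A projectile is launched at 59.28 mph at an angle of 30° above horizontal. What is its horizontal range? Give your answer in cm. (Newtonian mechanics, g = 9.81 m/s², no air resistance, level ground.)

v₀ = 59.28 mph × 0.44704 = 26.5005 m/s
R = v₀² × sin(2θ) / g = 26.5005² × sin(2 × 30°) / 9.81 = 702.277 × 0.866025 / 9.81 = 61.9969 m
R = 61.9969 m / 0.01 = 6200 cm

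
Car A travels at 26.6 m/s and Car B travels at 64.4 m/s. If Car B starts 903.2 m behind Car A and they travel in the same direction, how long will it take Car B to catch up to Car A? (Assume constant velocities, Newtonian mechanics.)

Relative speed: v_rel = 64.4 - 26.6 = 37.8 m/s
Time to catch: t = d₀/v_rel = 903.2/37.8 = 23.89 s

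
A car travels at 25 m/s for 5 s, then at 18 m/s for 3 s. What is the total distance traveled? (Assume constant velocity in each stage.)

d₁ = v₁t₁ = 25 × 5 = 125 m
d₂ = v₂t₂ = 18 × 3 = 54 m
d_total = 125 + 54 = 179 m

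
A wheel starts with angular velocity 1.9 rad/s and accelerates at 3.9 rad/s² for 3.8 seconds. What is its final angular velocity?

ω = ω₀ + αt = 1.9 + 3.9 × 3.8 = 16.72 rad/s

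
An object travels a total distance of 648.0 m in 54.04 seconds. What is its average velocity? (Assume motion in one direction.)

v_avg = Δd / Δt = 648.0 / 54.04 = 11.99 m/s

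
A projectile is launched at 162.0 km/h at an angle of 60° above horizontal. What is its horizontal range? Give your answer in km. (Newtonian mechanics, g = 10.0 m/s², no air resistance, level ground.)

v₀ = 162.0 km/h × 0.2777777777777778 = 45.0 m/s
R = v₀² × sin(2θ) / g = 45.0² × sin(2 × 60°) / 10.0 = 2025.0 × 0.866025 / 10.0 = 175.37 m
R = 175.37 m / 1000.0 = 0.1754 km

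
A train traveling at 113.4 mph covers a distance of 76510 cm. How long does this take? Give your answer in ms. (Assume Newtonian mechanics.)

d = 76510 cm × 0.01 = 765.1 m
v = 113.4 mph × 0.44704 = 50.6943 m/s
t = d / v = 765.1 / 50.6943 = 15.0924 s
t = 15.0924 s / 0.001 = 15090 ms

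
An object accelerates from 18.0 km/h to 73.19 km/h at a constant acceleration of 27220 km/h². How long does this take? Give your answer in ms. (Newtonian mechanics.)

v₀ = 18.0 km/h × 0.2777777777777778 = 5.0 m/s
v = 73.19 km/h × 0.2777777777777778 = 20.3306 m/s
a = 27220 km/h² × 7.716049382716049e-05 = 2.10031 m/s²
t = (v - v₀) / a = (20.3306 - 5.0) / 2.10031 = 7.29921 s
t = 7.29921 s / 0.001 = 7299 ms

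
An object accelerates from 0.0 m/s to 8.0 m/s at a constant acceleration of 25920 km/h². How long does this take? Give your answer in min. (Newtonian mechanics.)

a = 25920 km/h² × 7.716049382716049e-05 = 2.0 m/s²
t = (v - v₀) / a = (8.0 - 0.0) / 2.0 = 4.0 s
t = 4.0 s / 60.0 = 0.06667 min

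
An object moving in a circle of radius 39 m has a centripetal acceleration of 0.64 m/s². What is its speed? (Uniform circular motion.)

v = √(a_c × r) = √(0.64 × 39) = 5.0 m/s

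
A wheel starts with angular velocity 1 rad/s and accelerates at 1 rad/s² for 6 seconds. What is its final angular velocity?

ω = ω₀ + αt = 1 + 1 × 6 = 7 rad/s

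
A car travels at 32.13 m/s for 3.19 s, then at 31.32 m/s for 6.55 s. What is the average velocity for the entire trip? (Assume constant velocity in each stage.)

d₁ = v₁t₁ = 32.13 × 3.19 = 102.4947 m
d₂ = v₂t₂ = 31.32 × 6.55 = 205.146 m
d_total = 307.6407 m, t_total = 9.74 s
v_avg = d_total/t_total = 307.6407/9.74 = 31.59 m/s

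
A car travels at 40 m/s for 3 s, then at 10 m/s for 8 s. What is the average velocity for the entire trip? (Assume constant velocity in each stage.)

d₁ = v₁t₁ = 40 × 3 = 120 m
d₂ = v₂t₂ = 10 × 8 = 80 m
d_total = 200 m, t_total = 11 s
v_avg = d_total/t_total = 200/11 = 18.18 m/s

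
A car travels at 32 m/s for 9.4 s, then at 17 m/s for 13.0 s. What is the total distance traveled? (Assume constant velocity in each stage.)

d₁ = v₁t₁ = 32 × 9.4 = 300.8 m
d₂ = v₂t₂ = 17 × 13.0 = 221.0 m
d_total = 300.8 + 221.0 = 521.8 m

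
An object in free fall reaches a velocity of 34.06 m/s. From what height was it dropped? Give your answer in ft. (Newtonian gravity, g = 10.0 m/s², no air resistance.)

h = v² / (2g) = 34.06² / (2 × 10.0) = 58.0042 m
h = 58.0042 m / 0.3048 = 190.3 ft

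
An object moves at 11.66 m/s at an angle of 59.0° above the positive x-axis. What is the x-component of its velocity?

vₓ = v cos(θ) = 11.66 × cos(59.0°) = 6.01 m/s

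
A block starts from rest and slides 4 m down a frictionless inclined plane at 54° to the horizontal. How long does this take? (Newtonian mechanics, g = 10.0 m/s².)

a = g sin(θ) = 10.0 × sin(54°) = 8.0902 m/s²
t = √(2d/a) = √(2 × 4 / 8.0902) = 0.99 s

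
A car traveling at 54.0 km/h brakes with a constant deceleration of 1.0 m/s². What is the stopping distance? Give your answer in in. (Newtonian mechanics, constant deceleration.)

v₀ = 54.0 km/h × 0.2777777777777778 = 15.0 m/s
d = v₀² / (2a) = 15.0² / (2 × 1.0) = 225.0 / 2.0 = 112.5 m
d = 112.5 m / 0.0254 = 4429 in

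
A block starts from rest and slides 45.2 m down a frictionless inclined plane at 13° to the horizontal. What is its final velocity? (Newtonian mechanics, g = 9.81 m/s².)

a = g sin(θ) = 9.81 × sin(13°) = 2.2068 m/s²
v = √(2ad) = √(2 × 2.2068 × 45.2) = 14.12 m/s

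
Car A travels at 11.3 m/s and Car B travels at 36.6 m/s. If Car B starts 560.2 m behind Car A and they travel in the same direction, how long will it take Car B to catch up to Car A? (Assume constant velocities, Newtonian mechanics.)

Relative speed: v_rel = 36.6 - 11.3 = 25.3 m/s
Time to catch: t = d₀/v_rel = 560.2/25.3 = 22.14 s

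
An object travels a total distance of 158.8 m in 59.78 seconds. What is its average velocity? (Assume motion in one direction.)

v_avg = Δd / Δt = 158.8 / 59.78 = 2.66 m/s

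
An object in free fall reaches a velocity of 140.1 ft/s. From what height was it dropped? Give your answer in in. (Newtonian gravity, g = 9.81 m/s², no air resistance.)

v = 140.1 ft/s × 0.3048 = 42.7025 m/s
h = v² / (2g) = 42.7025² / (2 × 9.81) = 92.9411 m
h = 92.9411 m / 0.0254 = 3659 in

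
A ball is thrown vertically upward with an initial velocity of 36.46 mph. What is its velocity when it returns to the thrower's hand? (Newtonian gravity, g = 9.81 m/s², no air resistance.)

By conservation of energy (no air resistance), the ball returns to the throw height with the same speed as launch, but directed downward.
|v_ground| = v₀ = 36.46 mph
v_ground = 36.46 mph (downward)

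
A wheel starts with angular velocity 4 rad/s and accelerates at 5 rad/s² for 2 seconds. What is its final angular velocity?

ω = ω₀ + αt = 4 + 5 × 2 = 14 rad/s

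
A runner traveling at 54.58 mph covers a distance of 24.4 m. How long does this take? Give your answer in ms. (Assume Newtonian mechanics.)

v = 54.58 mph × 0.44704 = 24.3994 m/s
t = d / v = 24.4 / 24.3994 = 1.00002 s
t = 1.00002 s / 0.001 = 1000 ms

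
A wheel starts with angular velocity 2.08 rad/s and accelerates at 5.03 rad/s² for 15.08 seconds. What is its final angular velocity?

ω = ω₀ + αt = 2.08 + 5.03 × 15.08 = 77.93 rad/s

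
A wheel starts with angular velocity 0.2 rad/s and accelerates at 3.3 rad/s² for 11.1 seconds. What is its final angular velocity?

ω = ω₀ + αt = 0.2 + 3.3 × 11.1 = 36.83 rad/s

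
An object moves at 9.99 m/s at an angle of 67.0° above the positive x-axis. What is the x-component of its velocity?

vₓ = v cos(θ) = 9.99 × cos(67.0°) = 3.9 m/s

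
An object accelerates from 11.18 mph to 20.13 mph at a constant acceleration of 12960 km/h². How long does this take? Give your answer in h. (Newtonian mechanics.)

v₀ = 11.18 mph × 0.44704 = 4.99791 m/s
v = 20.13 mph × 0.44704 = 8.99892 m/s
a = 12960 km/h² × 7.716049382716049e-05 = 1.0 m/s²
t = (v - v₀) / a = (8.99892 - 4.99791) / 1.0 = 4.00101 s
t = 4.00101 s / 3600.0 = 0.001111 h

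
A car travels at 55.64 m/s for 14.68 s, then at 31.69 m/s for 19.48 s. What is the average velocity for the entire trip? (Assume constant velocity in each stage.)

d₁ = v₁t₁ = 55.64 × 14.68 = 816.7952 m
d₂ = v₂t₂ = 31.69 × 19.48 = 617.3212 m
d_total = 1434.1164 m, t_total = 34.16 s
v_avg = d_total/t_total = 1434.1164/34.16 = 41.98 m/s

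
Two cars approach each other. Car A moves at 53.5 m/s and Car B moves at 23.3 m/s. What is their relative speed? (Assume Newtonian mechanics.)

v_rel = v_A + v_B = 53.5 + 23.3 = 76.8 m/s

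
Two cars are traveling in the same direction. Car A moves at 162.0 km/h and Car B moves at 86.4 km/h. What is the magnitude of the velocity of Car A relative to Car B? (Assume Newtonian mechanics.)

v_rel = |v_A - v_B| = |162.0 - 86.4| = 75.6 km/h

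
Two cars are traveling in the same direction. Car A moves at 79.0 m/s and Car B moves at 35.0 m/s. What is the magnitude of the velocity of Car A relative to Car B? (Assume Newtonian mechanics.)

v_rel = |v_A - v_B| = |79.0 - 35.0| = 44.0 m/s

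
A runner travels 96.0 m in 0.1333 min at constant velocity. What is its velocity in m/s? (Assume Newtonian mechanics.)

t = 0.1333 min × 60.0 = 7.998 s
v = d / t = 96.0 / 7.998 = 12.0 m/s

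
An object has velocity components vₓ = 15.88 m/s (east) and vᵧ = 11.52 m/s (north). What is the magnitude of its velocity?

|v| = √(vₓ² + vᵧ²) = √(15.88² + 11.52²) = √(384.8848) = 19.62 m/s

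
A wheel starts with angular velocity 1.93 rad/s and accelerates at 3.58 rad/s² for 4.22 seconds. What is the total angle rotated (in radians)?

θ = ω₀t + ½αt² = 1.93×4.22 + ½×3.58×4.22² = 40.02 rad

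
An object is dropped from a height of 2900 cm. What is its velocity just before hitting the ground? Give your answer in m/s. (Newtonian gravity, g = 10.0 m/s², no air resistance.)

h = 2900 cm × 0.01 = 29.0 m
v = √(2gh) = √(2 × 10.0 × 29.0) = 24.08 m/s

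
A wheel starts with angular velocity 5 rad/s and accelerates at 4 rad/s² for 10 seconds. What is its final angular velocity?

ω = ω₀ + αt = 5 + 4 × 10 = 45 rad/s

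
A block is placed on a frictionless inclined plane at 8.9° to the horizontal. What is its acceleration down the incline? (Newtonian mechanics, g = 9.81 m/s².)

a = g sin(θ) = 9.81 × sin(8.9°) = 9.81 × 0.1547 = 1.52 m/s²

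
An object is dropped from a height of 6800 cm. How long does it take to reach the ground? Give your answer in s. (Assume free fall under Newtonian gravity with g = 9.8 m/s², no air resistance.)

h = 6800 cm × 0.01 = 68.0 m
t = √(2h/g) = √(2 × 68.0 / 9.8) = 3.725 s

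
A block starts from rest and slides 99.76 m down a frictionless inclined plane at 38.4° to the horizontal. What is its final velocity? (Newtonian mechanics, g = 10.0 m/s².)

a = g sin(θ) = 10.0 × sin(38.4°) = 6.2115 m/s²
v = √(2ad) = √(2 × 6.2115 × 99.76) = 35.2 m/s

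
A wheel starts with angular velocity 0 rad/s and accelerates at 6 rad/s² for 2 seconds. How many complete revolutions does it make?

θ = ω₀t + ½αt² = 0×2 + ½×6×2² = 12.0 rad
Total revolutions = θ/(2π) = 12.0/(2π) = 1.91
Complete revolutions = ⌊1.91⌋ = 1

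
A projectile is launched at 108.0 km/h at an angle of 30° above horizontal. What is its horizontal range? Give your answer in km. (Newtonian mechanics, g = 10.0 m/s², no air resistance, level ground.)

v₀ = 108.0 km/h × 0.2777777777777778 = 30.0 m/s
R = v₀² × sin(2θ) / g = 30.0² × sin(2 × 30°) / 10.0 = 900.0 × 0.866025 / 10.0 = 77.9423 m
R = 77.9423 m / 1000.0 = 0.07794 km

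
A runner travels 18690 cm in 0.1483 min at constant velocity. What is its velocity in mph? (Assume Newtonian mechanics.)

d = 18690 cm × 0.01 = 186.9 m
t = 0.1483 min × 60.0 = 8.898 s
v = d / t = 186.9 / 8.898 = 21.0047 m/s
v = 21.0047 m/s / 0.44704 = 46.99 mph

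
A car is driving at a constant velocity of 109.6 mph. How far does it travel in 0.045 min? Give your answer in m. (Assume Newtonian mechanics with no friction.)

v = 109.6 mph × 0.44704 = 48.9956 m/s
t = 0.045 min × 60.0 = 2.7 s
d = v × t = 48.9956 × 2.7 = 132.3 m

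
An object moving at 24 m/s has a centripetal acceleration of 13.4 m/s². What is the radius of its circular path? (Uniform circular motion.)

r = v²/a_c = 24²/13.4 = 42.99 m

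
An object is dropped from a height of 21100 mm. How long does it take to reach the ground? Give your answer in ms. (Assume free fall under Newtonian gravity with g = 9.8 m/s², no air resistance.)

h = 21100 mm × 0.001 = 21.1 m
t = √(2h/g) = √(2 × 21.1 / 9.8) = 2.07512 s
t = 2.07512 s / 0.001 = 2075 ms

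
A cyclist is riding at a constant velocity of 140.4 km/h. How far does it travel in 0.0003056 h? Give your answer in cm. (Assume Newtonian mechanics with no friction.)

v = 140.4 km/h × 0.2777777777777778 = 39.0 m/s
t = 0.0003056 h × 3600.0 = 1.10016 s
d = v × t = 39.0 × 1.10016 = 42.9062 m
d = 42.9062 m / 0.01 = 4291 cm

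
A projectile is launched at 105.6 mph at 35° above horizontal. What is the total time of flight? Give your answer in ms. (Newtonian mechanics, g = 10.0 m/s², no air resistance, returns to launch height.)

v₀ = 105.6 mph × 0.44704 = 47.2074 m/s
T = 2 × v₀ × sin(θ) / g = 2 × 47.2074 × sin(35°) / 10.0 = 2 × 47.2074 × 0.573576 / 10.0 = 5.41541 s
T = 5.41541 s / 0.001 = 5415 ms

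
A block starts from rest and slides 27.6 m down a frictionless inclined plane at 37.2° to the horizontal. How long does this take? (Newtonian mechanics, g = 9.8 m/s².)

a = g sin(θ) = 9.8 × sin(37.2°) = 5.9251 m/s²
t = √(2d/a) = √(2 × 27.6 / 5.9251) = 3.05 s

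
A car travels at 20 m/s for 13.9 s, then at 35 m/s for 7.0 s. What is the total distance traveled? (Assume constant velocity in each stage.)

d₁ = v₁t₁ = 20 × 13.9 = 278.0 m
d₂ = v₂t₂ = 35 × 7.0 = 245.0 m
d_total = 278.0 + 245.0 = 523.0 m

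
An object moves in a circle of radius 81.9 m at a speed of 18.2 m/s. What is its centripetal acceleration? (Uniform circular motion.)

a_c = v²/r = 18.2²/81.9 = 331.24/81.9 = 4.04 m/s²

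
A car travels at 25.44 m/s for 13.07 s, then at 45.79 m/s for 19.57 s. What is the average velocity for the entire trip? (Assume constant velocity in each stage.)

d₁ = v₁t₁ = 25.44 × 13.07 = 332.5008 m
d₂ = v₂t₂ = 45.79 × 19.57 = 896.1103 m
d_total = 1228.6111 m, t_total = 32.64 s
v_avg = d_total/t_total = 1228.6111/32.64 = 37.64 m/s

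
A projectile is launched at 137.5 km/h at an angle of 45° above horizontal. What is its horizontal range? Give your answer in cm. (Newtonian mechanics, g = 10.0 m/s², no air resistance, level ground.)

v₀ = 137.5 km/h × 0.2777777777777778 = 38.1944 m/s
R = v₀² × sin(2θ) / g = 38.1944² × sin(2 × 45°) / 10.0 = 1458.81 × 1.0 / 10.0 = 145.881 m
R = 145.881 m / 0.01 = 14590 cm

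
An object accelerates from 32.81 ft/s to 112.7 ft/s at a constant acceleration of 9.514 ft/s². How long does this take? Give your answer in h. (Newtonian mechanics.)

v₀ = 32.81 ft/s × 0.3048 = 10.0005 m/s
v = 112.7 ft/s × 0.3048 = 34.351 m/s
a = 9.514 ft/s² × 0.3048 = 2.89987 m/s²
t = (v - v₀) / a = (34.351 - 10.0005) / 2.89987 = 8.3971 s
t = 8.3971 s / 3600.0 = 0.002333 h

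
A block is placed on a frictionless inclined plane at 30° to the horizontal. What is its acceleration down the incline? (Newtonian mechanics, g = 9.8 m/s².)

a = g sin(θ) = 9.8 × sin(30°) = 9.8 × 0.5 = 4.9 m/s²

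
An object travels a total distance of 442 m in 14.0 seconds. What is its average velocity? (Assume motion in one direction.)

v_avg = Δd / Δt = 442 / 14.0 = 31.57 m/s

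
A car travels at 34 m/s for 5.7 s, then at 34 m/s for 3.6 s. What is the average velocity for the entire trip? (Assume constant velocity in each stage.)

d₁ = v₁t₁ = 34 × 5.7 = 193.8 m
d₂ = v₂t₂ = 34 × 3.6 = 122.4 m
d_total = 316.2 m, t_total = 9.3 s
v_avg = d_total/t_total = 316.2/9.3 = 34.0 m/s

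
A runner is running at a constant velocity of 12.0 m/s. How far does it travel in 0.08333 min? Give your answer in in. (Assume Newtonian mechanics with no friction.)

t = 0.08333 min × 60.0 = 4.9998 s
d = v × t = 12.0 × 4.9998 = 59.9976 m
d = 59.9976 m / 0.0254 = 2362 in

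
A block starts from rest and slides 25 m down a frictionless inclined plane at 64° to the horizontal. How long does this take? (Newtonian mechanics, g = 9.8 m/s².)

a = g sin(θ) = 9.8 × sin(64°) = 8.8082 m/s²
t = √(2d/a) = √(2 × 25 / 8.8082) = 2.38 s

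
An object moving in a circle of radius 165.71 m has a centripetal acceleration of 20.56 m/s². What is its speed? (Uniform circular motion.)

v = √(a_c × r) = √(20.56 × 165.71) = 58.37 m/s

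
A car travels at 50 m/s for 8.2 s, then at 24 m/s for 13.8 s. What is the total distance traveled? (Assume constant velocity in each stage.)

d₁ = v₁t₁ = 50 × 8.2 = 410.0 m
d₂ = v₂t₂ = 24 × 13.8 = 331.2 m
d_total = 410.0 + 331.2 = 741.2 m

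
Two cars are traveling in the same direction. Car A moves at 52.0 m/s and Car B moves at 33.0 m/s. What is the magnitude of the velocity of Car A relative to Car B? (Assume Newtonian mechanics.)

v_rel = |v_A - v_B| = |52.0 - 33.0| = 19.0 m/s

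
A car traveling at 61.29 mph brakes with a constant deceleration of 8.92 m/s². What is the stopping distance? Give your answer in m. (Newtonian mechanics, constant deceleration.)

v₀ = 61.29 mph × 0.44704 = 27.3991 m/s
d = v₀² / (2a) = 27.3991² / (2 × 8.92) = 750.711 / 17.84 = 42.08 m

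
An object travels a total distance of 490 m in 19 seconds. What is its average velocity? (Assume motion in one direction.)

v_avg = Δd / Δt = 490 / 19 = 25.79 m/s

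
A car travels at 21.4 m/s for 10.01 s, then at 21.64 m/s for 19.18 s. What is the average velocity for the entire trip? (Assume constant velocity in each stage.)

d₁ = v₁t₁ = 21.4 × 10.01 = 214.214 m
d₂ = v₂t₂ = 21.64 × 19.18 = 415.0552 m
d_total = 629.2692 m, t_total = 29.19 s
v_avg = d_total/t_total = 629.2692/29.19 = 21.56 m/s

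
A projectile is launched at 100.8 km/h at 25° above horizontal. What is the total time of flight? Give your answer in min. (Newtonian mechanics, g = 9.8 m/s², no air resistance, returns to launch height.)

v₀ = 100.8 km/h × 0.2777777777777778 = 28.0 m/s
T = 2 × v₀ × sin(θ) / g = 2 × 28.0 × sin(25°) / 9.8 = 2 × 28.0 × 0.422618 / 9.8 = 2.41496 s
T = 2.41496 s / 60.0 = 0.04025 min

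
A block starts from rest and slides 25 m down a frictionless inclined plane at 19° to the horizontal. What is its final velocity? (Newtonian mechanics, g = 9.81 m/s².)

a = g sin(θ) = 9.81 × sin(19°) = 3.1938 m/s²
v = √(2ad) = √(2 × 3.1938 × 25) = 12.64 m/s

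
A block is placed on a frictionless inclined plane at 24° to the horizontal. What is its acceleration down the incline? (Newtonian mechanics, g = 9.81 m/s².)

a = g sin(θ) = 9.81 × sin(24°) = 9.81 × 0.4067 = 3.99 m/s²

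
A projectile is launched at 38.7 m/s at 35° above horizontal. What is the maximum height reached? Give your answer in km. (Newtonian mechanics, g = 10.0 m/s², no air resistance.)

H = v₀² × sin²(θ) / (2g) = 38.7² × sin(35°)² / (2 × 10.0) = 1497.69 × 0.32899 / 20.0 = 24.6363 m
H = 24.6363 m / 1000.0 = 0.02464 km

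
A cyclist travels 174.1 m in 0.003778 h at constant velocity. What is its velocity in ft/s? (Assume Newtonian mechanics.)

t = 0.003778 h × 3600.0 = 13.6008 s
v = d / t = 174.1 / 13.6008 = 12.8007 m/s
v = 12.8007 m/s / 0.3048 = 42.0 ft/s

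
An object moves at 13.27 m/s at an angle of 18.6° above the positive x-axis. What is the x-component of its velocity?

vₓ = v cos(θ) = 13.27 × cos(18.6°) = 12.58 m/s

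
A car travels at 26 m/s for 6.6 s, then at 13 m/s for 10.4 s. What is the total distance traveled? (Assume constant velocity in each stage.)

d₁ = v₁t₁ = 26 × 6.6 = 171.6 m
d₂ = v₂t₂ = 13 × 10.4 = 135.2 m
d_total = 171.6 + 135.2 = 306.8 m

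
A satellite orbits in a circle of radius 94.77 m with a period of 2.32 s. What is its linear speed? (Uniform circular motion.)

v = 2πr/T = 2π×94.77/2.32 = 256.66 m/s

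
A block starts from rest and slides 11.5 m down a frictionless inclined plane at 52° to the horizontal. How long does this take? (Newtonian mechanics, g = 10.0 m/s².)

a = g sin(θ) = 10.0 × sin(52°) = 7.8801 m/s²
t = √(2d/a) = √(2 × 11.5 / 7.8801) = 1.71 s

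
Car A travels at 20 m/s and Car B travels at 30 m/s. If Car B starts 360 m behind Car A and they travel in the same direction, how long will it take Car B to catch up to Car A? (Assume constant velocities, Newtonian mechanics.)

Relative speed: v_rel = 30 - 20 = 10 m/s
Time to catch: t = d₀/v_rel = 360/10 = 36.0 s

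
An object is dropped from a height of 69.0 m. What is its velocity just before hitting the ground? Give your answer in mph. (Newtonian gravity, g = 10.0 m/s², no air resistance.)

v = √(2gh) = √(2 × 10.0 × 69.0) = 37.1484 m/s
v = 37.1484 m/s / 0.44704 = 83.1 mph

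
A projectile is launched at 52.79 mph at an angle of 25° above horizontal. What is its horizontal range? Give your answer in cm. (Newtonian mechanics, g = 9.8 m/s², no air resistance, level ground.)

v₀ = 52.79 mph × 0.44704 = 23.5992 m/s
R = v₀² × sin(2θ) / g = 23.5992² × sin(2 × 25°) / 9.8 = 556.922 × 0.766044 / 9.8 = 43.5333 m
R = 43.5333 m / 0.01 = 4353 cm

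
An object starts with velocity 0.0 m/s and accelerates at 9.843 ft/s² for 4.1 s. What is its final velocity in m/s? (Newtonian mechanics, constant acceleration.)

a = 9.843 ft/s² × 0.3048 = 3.00015 m/s²
v = v₀ + a × t = 0.0 + 3.00015 × 4.1 = 12.3 m/s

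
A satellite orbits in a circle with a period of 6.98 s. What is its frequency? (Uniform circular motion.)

f = 1/T = 1/6.98 = 0.1433 Hz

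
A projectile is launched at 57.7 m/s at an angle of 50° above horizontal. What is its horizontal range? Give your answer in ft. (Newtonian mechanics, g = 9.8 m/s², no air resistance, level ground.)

R = v₀² × sin(2θ) / g = 57.7² × sin(2 × 50°) / 9.8 = 3329.29 × 0.984808 / 9.8 = 334.562 m
R = 334.562 m / 0.3048 = 1098 ft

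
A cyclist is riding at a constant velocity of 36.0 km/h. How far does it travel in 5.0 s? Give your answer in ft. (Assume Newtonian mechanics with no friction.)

v = 36.0 km/h × 0.2777777777777778 = 10.0 m/s
d = v × t = 10.0 × 5.0 = 50.0 m
d = 50.0 m / 0.3048 = 164.0 ft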